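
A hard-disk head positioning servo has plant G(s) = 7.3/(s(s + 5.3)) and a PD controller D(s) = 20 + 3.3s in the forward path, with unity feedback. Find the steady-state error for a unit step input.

The open loop D(s)G(s) has a pole at the origin (type 1), so the static position error constant is infinite and e_ss = 1/(1+∞) = 0.

0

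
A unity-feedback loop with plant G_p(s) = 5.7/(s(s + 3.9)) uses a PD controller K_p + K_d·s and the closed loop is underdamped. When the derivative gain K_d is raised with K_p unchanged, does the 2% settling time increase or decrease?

decrease

Characteristic equation s² + (3.9 + 5.7K_d)s + 5.7K_p = 0: raising K_d increases ζω_n = (3.9+5.7K_d)/2 while the loop stays underdamped, so T_s ≈ 4/(ζω_n) decreases.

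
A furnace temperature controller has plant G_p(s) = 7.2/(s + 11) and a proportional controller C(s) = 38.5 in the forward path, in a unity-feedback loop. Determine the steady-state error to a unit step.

The loop is type 0. Static position error constant K_pos = C(0)·G_p(0) = 38.5·0.6545 = 25.2.
Steady-state error to a unit step: e_ss = 1/(1+K_pos) = 1/26.2 = 0.0382.

0.0382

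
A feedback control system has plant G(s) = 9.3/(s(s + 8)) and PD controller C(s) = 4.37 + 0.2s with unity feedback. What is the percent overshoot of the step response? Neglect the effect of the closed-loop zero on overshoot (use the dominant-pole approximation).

2.17%

Forward path: (4.37 + 0.2s)·9.3/(s(s+8)). The closed-loop characteristic equation is s² + (8 + 9.3·0.2)s + 9.3·4.37 = 0.
That is s² + 9.86s + 40.64 = 0, so ω_n = 6.375 rad/s and ζ = 9.86/(2·6.375) = 0.7733.
%OS = 100·exp(−πζ/√(1−ζ²)) = 2.17%.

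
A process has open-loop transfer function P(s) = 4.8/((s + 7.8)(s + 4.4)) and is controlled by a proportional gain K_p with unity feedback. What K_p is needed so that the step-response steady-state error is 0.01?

The loop is type 0, so e_ss(step) = 1/(1 + K_pos) with K_pos = K_p·P(0).
P(0) = 0.1399. Require 1/(1 + K_p·0.1399) = 0.01, so 1 + 0.1399·K_p = 100.
K_p = (100 − 1)/0.1399 = 708.

K_p = 708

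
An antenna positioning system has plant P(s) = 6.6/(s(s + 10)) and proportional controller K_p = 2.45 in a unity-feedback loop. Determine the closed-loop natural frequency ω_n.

ω_n = 4.02 rad/s

1 + K_p·P(s) = 0 gives s² + 10s + 16.17 = 0.
Matching s² + 2ζω_n s + ω_n²: ω_n = √16.17 = 4.021 rad/s and 2ζω_n = 10, so ζ = 10/(2·4.021) = 1.24.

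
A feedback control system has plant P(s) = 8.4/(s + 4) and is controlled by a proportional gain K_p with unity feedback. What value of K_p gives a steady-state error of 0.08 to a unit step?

The loop is type 0, so e_ss(step) = 1/(1 + K_pos) with K_pos = K_p·P(0).
P(0) = 2.1. Require 1/(1 + K_p·2.1) = 0.08, so 1 + 2.1·K_p = 12.5.
K_p = (12.5 − 1)/2.1 = 5.48.

K_p = 5.48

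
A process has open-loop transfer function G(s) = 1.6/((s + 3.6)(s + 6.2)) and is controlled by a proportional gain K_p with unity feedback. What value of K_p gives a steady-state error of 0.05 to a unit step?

K_p = 265

The loop is type 0, so e_ss(step) = 1/(1 + K_pos) with K_pos = K_p·G(0).
G(0) = 0.07168. Require 1/(1 + K_p·0.07168) = 0.05, so 1 + 0.07168·K_p = 20.
K_p = (20 − 1)/0.07168 = 265.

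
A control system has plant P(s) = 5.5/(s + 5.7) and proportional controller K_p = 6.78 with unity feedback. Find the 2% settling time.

T_s ≈ 0.093 s

Closed-loop transfer function: T(s) = K_p·P(s)/(1 + K_p·P(s)) = 37.29/(s + 5.7 + 37.29) = 37.29/(s + 42.99).
Time constant τ = 1/42.99 = 0.02326 s, so the 2% settling time is about 4τ = 0.093 s.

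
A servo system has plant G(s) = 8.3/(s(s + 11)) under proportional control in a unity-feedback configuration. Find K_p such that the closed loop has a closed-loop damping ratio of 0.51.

K_p = 14

Closed-loop characteristic equation: s² + 11s + K_p·8.3 = 0.
So ω_n = √(8.3K_p) and 2ζω_n = 11, giving ζ = 11/(2√(8.3K_p)).
Setting ζ = 0.51: √(8.3K_p) = 11/(2·0.51) = 10.78, so K_p = 116.3/8.3 = 14.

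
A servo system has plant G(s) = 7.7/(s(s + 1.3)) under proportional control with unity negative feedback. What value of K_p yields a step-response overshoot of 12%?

K_p = 0.175

From %OS = 100·exp(−πζ/√(1−ζ²)) = 12%, ζ = −ln(0.12)/√(π²+ln²(0.12)) = 0.5594.
Characteristic equation s² + 1.3s + 7.7K_p = 0 gives ζ = 1.3/(2√(7.7K_p)).
Setting ζ = 0.5594: √(7.7K_p) = 1.3/(2·0.5594) = 1.162, so K_p = 1.35/7.7 = 0.175.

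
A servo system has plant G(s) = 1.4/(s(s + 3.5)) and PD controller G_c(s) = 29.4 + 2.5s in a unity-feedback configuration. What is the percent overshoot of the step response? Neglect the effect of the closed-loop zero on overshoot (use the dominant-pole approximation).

12.9%

Forward path: (29.4 + 2.5s)·1.4/(s(s+3.5)). The closed-loop characteristic equation is s² + (3.5 + 1.4·2.5)s + 1.4·29.4 = 0.
That is s² + 7s + 41.16 = 0, so ω_n = 6.416 rad/s and ζ = 7/(2·6.416) = 0.5455.
%OS = 100·exp(−πζ/√(1−ζ²)) = 12.9%.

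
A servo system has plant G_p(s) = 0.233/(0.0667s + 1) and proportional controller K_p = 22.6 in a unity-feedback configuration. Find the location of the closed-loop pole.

s = -93.94

Closed loop: T(s) = K_p·G_p/(1+K_p·G_p) = 5.266/(0.0667s + 1 + 5.266), with pole at s = −(1 + 5.266)/0.0667 = −93.94.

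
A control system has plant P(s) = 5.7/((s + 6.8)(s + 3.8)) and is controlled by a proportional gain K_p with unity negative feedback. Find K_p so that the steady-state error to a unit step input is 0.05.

K_p = 86.1

For a type-0 loop with proportional control, e_ss = 1/(1 + K_p·P(0)).
P(0) = 0.2206. Require 1/(1 + K_p·0.2206) = 0.05, so 1 + 0.2206·K_p = 20.
K_p = (20 − 1)/0.2206 = 86.1.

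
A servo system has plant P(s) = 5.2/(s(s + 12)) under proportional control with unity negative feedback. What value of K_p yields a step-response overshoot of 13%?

From %OS = 100·exp(−πζ/√(1−ζ²)) = 13%, ζ = −ln(0.13)/√(π²+ln²(0.13)) = 0.5446.
Characteristic equation s² + 12s + 5.2K_p = 0 gives ζ = 12/(2√(5.2K_p)).
Setting ζ = 0.5446: √(5.2K_p) = 12/(2·0.5446) = 11.02, so K_p = 121.4/5.2 = 23.3.

K_p = 23.3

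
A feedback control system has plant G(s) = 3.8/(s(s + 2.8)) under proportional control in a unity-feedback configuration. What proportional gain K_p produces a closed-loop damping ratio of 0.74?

K_p = 0.942

Closed-loop characteristic equation: s² + 2.8s + K_p·3.8 = 0.
So ω_n = √(3.8K_p) and 2ζω_n = 2.8, giving ζ = 2.8/(2√(3.8K_p)).
Setting ζ = 0.74: √(3.8K_p) = 2.8/(2·0.74) = 1.892, so K_p = 3.579/3.8 = 0.942.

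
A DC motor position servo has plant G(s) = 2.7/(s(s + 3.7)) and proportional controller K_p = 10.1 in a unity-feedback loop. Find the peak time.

T_p = 0.643 s

From 1 + K_pG(s) = 0: s² + 3.7s + 27.27 = 0 ⇒ ω_n = 5.222, ζ = 0.3543.
Damped frequency ω_d = ω_n√(1−ζ²) = 4.883 rad/s, so peak time T_p = π/ω_d = 0.643 s.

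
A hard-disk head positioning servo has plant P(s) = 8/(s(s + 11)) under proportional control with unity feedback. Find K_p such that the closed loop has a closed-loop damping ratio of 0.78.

Closed-loop characteristic equation: s² + 11s + K_p·8 = 0.
So ω_n = √(8K_p) and 2ζω_n = 11, giving ζ = 11/(2√(8K_p)).
Setting ζ = 0.78: √(8K_p) = 11/(2·0.78) = 7.051, so K_p = 49.72/8 = 6.22.

K_p = 6.22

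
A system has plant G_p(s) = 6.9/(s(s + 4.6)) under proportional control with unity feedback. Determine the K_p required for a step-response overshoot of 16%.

K_p = 3.02

From %OS = 100·exp(−πζ/√(1−ζ²)) = 16%, ζ = −ln(0.16)/√(π²+ln²(0.16)) = 0.5039.
Characteristic equation s² + 4.6s + 6.9K_p = 0 gives ζ = 4.6/(2√(6.9K_p)).
Setting ζ = 0.5039: √(6.9K_p) = 4.6/(2·0.5039) = 4.565, so K_p = 20.84/6.9 = 3.02.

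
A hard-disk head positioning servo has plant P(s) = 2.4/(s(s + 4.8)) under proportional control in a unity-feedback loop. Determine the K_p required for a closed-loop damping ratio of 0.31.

Closed-loop characteristic equation: s² + 4.8s + K_p·2.4 = 0.
So ω_n = √(2.4K_p) and 2ζω_n = 4.8, giving ζ = 4.8/(2√(2.4K_p)).
Setting ζ = 0.31: √(2.4K_p) = 4.8/(2·0.31) = 7.742, so K_p = 59.94/2.4 = 25.

K_p = 25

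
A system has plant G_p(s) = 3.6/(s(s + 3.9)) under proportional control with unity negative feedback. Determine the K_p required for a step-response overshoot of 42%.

K_p = 14.9

From %OS = 100·exp(−πζ/√(1−ζ²)) = 42%, ζ = −ln(0.42)/√(π²+ln²(0.42)) = 0.2662.
Characteristic equation s² + 3.9s + 3.6K_p = 0 gives ζ = 3.9/(2√(3.6K_p)).
Setting ζ = 0.2662: √(3.6K_p) = 3.9/(2·0.2662) = 7.326, so K_p = 53.67/3.6 = 14.9.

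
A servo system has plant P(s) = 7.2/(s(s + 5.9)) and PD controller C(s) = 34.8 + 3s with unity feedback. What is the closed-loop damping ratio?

ζ = 0.869

Forward path: (34.8 + 3s)·7.2/(s(s+5.9)). The closed-loop characteristic equation is s² + (5.9 + 7.2·3)s + 7.2·34.8 = 0.
That is s² + 27.5s + 250.6 = 0, so ω_n = 15.83 rad/s and ζ = 27.5/(2·15.83) = 0.8687.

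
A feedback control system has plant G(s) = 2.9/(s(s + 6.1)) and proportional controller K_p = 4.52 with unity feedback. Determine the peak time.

The closed-loop denominator s² + 6.1s + 13.11 gives ω_n = √13.11 = 3.62 and ζ = 6.1/(2ω_n) = 0.8424.
Damped frequency ω_d = ω_n√(1−ζ²) = 1.951 rad/s, so peak time T_p = π/ω_d = 1.61 s.

T_p = 1.61 s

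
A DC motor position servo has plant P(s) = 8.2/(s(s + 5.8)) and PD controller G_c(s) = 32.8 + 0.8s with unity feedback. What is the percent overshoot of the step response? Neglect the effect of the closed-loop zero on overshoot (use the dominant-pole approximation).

Forward path: (32.8 + 0.8s)·8.2/(s(s+5.8)). The closed-loop characteristic equation is s² + (5.8 + 8.2·0.8)s + 8.2·32.8 = 0.
That is s² + 12.36s + 269 = 0, so ω_n = 16.4 rad/s and ζ = 12.36/(2·16.4) = 0.3768.
%OS = 100·exp(−πζ/√(1−ζ²)) = 27.9%.

27.9%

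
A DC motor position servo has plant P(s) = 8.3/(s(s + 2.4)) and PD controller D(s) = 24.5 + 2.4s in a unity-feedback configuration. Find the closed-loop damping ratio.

ζ = 0.783

Forward path: (24.5 + 2.4s)·8.3/(s(s+2.4)). The closed-loop characteristic equation is s² + (2.4 + 8.3·2.4)s + 8.3·24.5 = 0.
That is s² + 22.32s + 203.4 = 0, so ω_n = 14.26 rad/s and ζ = 22.32/(2·14.26) = 0.7826.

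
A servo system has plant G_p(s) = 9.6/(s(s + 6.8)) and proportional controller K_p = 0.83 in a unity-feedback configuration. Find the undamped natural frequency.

The closed-loop denominator is s(s+6.8) + 0.83·9.6 = s² + 6.8s + 7.968.
So ω_n² = 7.968 ⇒ ω_n = 2.823 rad/s, and ζ = 6.8/(2ω_n) = 1.2.

ω_n = 2.82 rad/s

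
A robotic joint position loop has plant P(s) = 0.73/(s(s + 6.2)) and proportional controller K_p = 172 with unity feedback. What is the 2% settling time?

From 1 + K_pP(s) = 0: s² + 6.2s + 125.6 = 0 ⇒ ω_n = 11.21, ζ = 0.2767.
2% settling time T_s ≈ 4/(ζω_n) = 4/3.1 = 1.29 s.

T_s ≈ 1.29 s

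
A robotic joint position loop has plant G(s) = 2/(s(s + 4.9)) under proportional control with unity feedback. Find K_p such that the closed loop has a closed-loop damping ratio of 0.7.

K_p = 6.13

Closed-loop characteristic equation: s² + 4.9s + K_p·2 = 0.
So ω_n = √(2K_p) and 2ζω_n = 4.9, giving ζ = 4.9/(2√(2K_p)).
Setting ζ = 0.7: √(2K_p) = 4.9/(2·0.7) = 3.5, so K_p = 12.25/2 = 6.13.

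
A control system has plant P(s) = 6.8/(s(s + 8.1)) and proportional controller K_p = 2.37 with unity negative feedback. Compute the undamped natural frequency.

ω_n = 4.01 rad/s

1 + K_p·P(s) = 0 gives s² + 8.1s + 16.12 = 0.
Matching s² + 2ζω_n s + ω_n²: ω_n = √16.12 = 4.014 rad/s and 2ζω_n = 8.1, so ζ = 8.1/(2·4.014) = 1.01.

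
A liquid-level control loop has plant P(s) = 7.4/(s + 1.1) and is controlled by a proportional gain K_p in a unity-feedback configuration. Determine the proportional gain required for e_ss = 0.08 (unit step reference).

K_p = 1.71

The loop is type 0, so e_ss(step) = 1/(1 + K_pos) with K_pos = K_p·P(0).
P(0) = 6.727. Require 1/(1 + K_p·6.727) = 0.08, so 1 + 6.727·K_p = 12.5.
K_p = (12.5 − 1)/6.727 = 1.71.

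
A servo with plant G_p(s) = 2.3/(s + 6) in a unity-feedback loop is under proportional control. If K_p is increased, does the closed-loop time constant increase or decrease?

The closed-loop bandwidth 6+K_p·2.3 grows with K_p, so τ shrinks.

decrease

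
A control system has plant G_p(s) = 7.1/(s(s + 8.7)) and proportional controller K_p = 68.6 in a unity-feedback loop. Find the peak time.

T_p = 0.145 s

From 1 + K_pG_p(s) = 0: s² + 8.7s + 487.1 = 0 ⇒ ω_n = 22.07, ζ = 0.1971.
Damped frequency ω_d = ω_n√(1−ζ²) = 21.64 rad/s, so peak time T_p = π/ω_d = 0.145 s.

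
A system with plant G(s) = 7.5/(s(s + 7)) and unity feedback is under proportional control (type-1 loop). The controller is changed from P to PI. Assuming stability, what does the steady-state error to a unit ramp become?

The integrator raises the loop to type 2, so K_v → ∞ and e_ss to a ramp is zero.

0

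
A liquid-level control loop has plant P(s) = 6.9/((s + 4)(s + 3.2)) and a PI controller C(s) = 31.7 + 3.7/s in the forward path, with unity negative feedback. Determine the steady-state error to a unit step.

The open loop C(s)P(s) has a pole at the origin (type 1), so the static position error constant is infinite and e_ss = 1/(1+∞) = 0.

0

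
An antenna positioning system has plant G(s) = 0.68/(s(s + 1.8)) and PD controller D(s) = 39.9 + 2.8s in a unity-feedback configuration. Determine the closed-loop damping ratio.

Forward path: (39.9 + 2.8s)·0.68/(s(s+1.8)). The closed-loop characteristic equation is s² + (1.8 + 0.68·2.8)s + 0.68·39.9 = 0.
That is s² + 3.704s + 27.13 = 0, so ω_n = 5.209 rad/s and ζ = 3.704/(2·5.209) = 0.3555.

ζ = 0.356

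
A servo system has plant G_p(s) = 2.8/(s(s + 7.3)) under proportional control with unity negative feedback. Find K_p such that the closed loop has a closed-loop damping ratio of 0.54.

K_p = 16.3

Closed-loop characteristic equation: s² + 7.3s + K_p·2.8 = 0.
So ω_n = √(2.8K_p) and 2ζω_n = 7.3, giving ζ = 7.3/(2√(2.8K_p)).
Setting ζ = 0.54: √(2.8K_p) = 7.3/(2·0.54) = 6.759, so K_p = 45.69/2.8 = 16.3.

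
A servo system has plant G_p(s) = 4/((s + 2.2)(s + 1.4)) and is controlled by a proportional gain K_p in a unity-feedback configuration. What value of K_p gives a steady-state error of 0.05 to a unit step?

K_p = 14.6

The loop is type 0, so e_ss(step) = 1/(1 + K_pos) with K_pos = K_p·G_p(0).
G_p(0) = 1.299. Require 1/(1 + K_p·1.299) = 0.05, so 1 + 1.299·K_p = 20.
K_p = (20 − 1)/1.299 = 14.6.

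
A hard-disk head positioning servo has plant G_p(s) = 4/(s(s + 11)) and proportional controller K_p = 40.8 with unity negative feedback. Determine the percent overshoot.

The closed-loop denominator s² + 11s + 163.2 gives ω_n = √163.2 = 12.77 and ζ = 11/(2ω_n) = 0.4305.
%OS = 100·exp(−πζ/√(1−ζ²)) = 100·exp(−π·0.4305/√0.8146) = 22.3%.

22.3%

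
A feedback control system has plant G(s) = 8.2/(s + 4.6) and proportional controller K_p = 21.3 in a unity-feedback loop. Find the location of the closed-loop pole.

s = -179.3

Closed-loop transfer function: T(s) = K_p·G(s)/(1 + K_p·G(s)) = 174.7/(s + 4.6 + 174.7) = 174.7/(s + 179.3).
The closed-loop pole is at s = −179.3.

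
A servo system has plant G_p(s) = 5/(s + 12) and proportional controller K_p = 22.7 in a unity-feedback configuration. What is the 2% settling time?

Closed-loop transfer function: T(s) = K_p·G_p(s)/(1 + K_p·G_p(s)) = 113.5/(s + 12 + 113.5) = 113.5/(s + 125.5).
Time constant τ = 1/125.5 = 0.007968 s, so the 2% settling time is about 4τ = 0.0319 s.

T_s ≈ 0.0319 s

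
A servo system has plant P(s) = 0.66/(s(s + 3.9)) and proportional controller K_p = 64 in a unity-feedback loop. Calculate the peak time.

T_p = 0.507 s

Closed-loop characteristic equation: s² + 3.9s + 42.24 = 0, so ω_n = 6.499 rad/s and ζ = 3.9/(2·6.499) = 0.3.
Damped frequency ω_d = ω_n√(1−ζ²) = 6.2 rad/s, so peak time T_p = π/ω_d = 0.507 s.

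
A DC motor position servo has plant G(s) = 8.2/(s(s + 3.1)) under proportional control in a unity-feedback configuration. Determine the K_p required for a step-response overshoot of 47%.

K_p = 5.37

From %OS = 100·exp(−πζ/√(1−ζ²)) = 47%, ζ = −ln(0.47)/√(π²+ln²(0.47)) = 0.2337.
Characteristic equation s² + 3.1s + 8.2K_p = 0 gives ζ = 3.1/(2√(8.2K_p)).
Setting ζ = 0.2337: √(8.2K_p) = 3.1/(2·0.2337) = 6.633, so K_p = 44/8.2 = 5.37.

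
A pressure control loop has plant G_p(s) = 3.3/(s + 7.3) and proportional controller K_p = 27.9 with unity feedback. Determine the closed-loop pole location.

s = -99.37

Closed-loop transfer function: T(s) = K_p·G_p(s)/(1 + K_p·G_p(s)) = 92.07/(s + 7.3 + 92.07) = 92.07/(s + 99.37).
The closed-loop pole is at s = −99.37.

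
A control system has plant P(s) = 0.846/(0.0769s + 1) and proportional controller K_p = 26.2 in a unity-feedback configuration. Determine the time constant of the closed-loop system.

Closed loop: T(s) = K_p·P/(1+K_p·P) = 22.17/(0.0769s + 1 + 22.17), with pole at s = −(1 + 22.17)/0.0769 = −301.2.
Closed-loop time constant τ = 1/301.2 = 0.00332 s.

τ = 0.00332 s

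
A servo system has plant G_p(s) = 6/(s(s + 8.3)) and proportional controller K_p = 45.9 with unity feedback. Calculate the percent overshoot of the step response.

44.4%

Closed-loop characteristic equation: s² + 8.3s + 275.4 = 0, so ω_n = 16.6 rad/s and ζ = 8.3/(2·16.6) = 0.2501.
%OS = 100·exp(−πζ/√(1−ζ²)) = 100·exp(−π·0.2501/√0.9375) = 44.4%.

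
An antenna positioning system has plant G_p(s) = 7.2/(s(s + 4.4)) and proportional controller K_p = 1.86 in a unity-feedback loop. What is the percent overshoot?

From 1 + K_pG_p(s) = 0: s² + 4.4s + 13.39 = 0 ⇒ ω_n = 3.66, ζ = 0.6012.
%OS = 100·exp(−πζ/√(1−ζ²)) = 100·exp(−π·0.6012/√0.6386) = 9.41%.

9.41%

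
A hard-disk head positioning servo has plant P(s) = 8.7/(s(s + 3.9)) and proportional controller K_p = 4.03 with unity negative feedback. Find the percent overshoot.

33.4%

Closed-loop characteristic equation: s² + 3.9s + 35.06 = 0, so ω_n = 5.921 rad/s and ζ = 3.9/(2·5.921) = 0.3293.
%OS = 100·exp(−πζ/√(1−ζ²)) = 100·exp(−π·0.3293/√0.8915) = 33.4%.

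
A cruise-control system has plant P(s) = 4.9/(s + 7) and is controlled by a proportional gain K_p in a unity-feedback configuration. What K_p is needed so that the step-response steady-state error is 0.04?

K_p = 34.3

Steady-state error for a unit step on this type-0 loop is 1/(1 + K_p·P(0)).
P(0) = 0.7. Require 1/(1 + K_p·0.7) = 0.04, so 1 + 0.7·K_p = 25.
K_p = (25 − 1)/0.7 = 34.3.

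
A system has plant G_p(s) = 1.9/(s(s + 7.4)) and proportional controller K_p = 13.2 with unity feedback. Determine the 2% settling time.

The closed-loop denominator s² + 7.4s + 25.08 gives ω_n = √25.08 = 5.008 and ζ = 7.4/(2ω_n) = 0.7388.
2% settling time T_s ≈ 4/(ζω_n) = 4/3.7 = 1.08 s.

T_s ≈ 1.08 s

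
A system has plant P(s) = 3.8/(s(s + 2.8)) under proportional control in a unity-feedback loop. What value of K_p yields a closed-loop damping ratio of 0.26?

K_p = 7.63

Closed-loop characteristic equation: s² + 2.8s + K_p·3.8 = 0.
So ω_n = √(3.8K_p) and 2ζω_n = 2.8, giving ζ = 2.8/(2√(3.8K_p)).
Setting ζ = 0.26: √(3.8K_p) = 2.8/(2·0.26) = 5.385, so K_p = 28.99/3.8 = 7.63.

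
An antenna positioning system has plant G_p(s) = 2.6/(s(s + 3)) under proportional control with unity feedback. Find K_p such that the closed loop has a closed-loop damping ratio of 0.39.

Closed-loop characteristic equation: s² + 3s + K_p·2.6 = 0.
So ω_n = √(2.6K_p) and 2ζω_n = 3, giving ζ = 3/(2√(2.6K_p)).
Setting ζ = 0.39: √(2.6K_p) = 3/(2·0.39) = 3.846, so K_p = 14.79/2.6 = 5.69.

K_p = 5.69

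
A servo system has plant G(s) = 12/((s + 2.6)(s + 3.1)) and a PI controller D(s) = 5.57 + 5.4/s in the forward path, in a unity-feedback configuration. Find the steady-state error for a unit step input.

The open loop D(s)G(s) has a pole at the origin (type 1), so the static position error constant is infinite and e_ss = 1/(1+∞) = 0.

0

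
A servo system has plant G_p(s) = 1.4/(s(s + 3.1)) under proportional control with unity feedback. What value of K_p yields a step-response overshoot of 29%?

K_p = 12.8

From %OS = 100·exp(−πζ/√(1−ζ²)) = 29%, ζ = −ln(0.29)/√(π²+ln²(0.29)) = 0.3666.
Characteristic equation s² + 3.1s + 1.4K_p = 0 gives ζ = 3.1/(2√(1.4K_p)).
Setting ζ = 0.3666: √(1.4K_p) = 3.1/(2·0.3666) = 4.228, so K_p = 17.88/1.4 = 12.8.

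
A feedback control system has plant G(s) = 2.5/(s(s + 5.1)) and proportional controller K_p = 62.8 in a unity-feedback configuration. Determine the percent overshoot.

52%

Closed-loop characteristic equation: s² + 5.1s + 157 = 0, so ω_n = 12.53 rad/s and ζ = 5.1/(2·12.53) = 0.2035.
%OS = 100·exp(−πζ/√(1−ζ²)) = 100·exp(−π·0.2035/√0.9586) = 52%.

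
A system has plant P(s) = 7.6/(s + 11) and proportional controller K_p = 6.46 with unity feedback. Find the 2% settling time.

Closed-loop transfer function: T(s) = K_p·P(s)/(1 + K_p·P(s)) = 49.1/(s + 11 + 49.1) = 49.1/(s + 60.1).
Time constant τ = 1/60.1 = 0.01664 s, so the 2% settling time is about 4τ = 0.0666 s.

T_s ≈ 0.0666 s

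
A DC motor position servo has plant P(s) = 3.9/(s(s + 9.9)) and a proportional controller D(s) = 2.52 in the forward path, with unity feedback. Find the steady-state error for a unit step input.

0

The open loop D(s)P(s) has a pole at the origin (type 1), so the static position error constant is infinite and e_ss = 1/(1+∞) = 0.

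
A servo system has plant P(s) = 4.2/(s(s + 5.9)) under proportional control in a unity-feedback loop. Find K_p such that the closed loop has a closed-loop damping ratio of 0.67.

Closed-loop characteristic equation: s² + 5.9s + K_p·4.2 = 0.
So ω_n = √(4.2K_p) and 2ζω_n = 5.9, giving ζ = 5.9/(2√(4.2K_p)).
Setting ζ = 0.67: √(4.2K_p) = 5.9/(2·0.67) = 4.403, so K_p = 19.39/4.2 = 4.62.

K_p = 4.62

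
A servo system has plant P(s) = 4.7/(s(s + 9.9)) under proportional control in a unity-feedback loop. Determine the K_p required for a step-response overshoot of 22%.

From %OS = 100·exp(−πζ/√(1−ζ²)) = 22%, ζ = −ln(0.22)/√(π²+ln²(0.22)) = 0.4342.
Characteristic equation s² + 9.9s + 4.7K_p = 0 gives ζ = 9.9/(2√(4.7K_p)).
Setting ζ = 0.4342: √(4.7K_p) = 9.9/(2·0.4342) = 11.4, so K_p = 130/4.7 = 27.7.

K_p = 27.7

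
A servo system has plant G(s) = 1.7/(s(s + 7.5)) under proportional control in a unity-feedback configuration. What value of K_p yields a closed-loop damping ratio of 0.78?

K_p = 13.6

Closed-loop characteristic equation: s² + 7.5s + K_p·1.7 = 0.
So ω_n = √(1.7K_p) and 2ζω_n = 7.5, giving ζ = 7.5/(2√(1.7K_p)).
Setting ζ = 0.78: √(1.7K_p) = 7.5/(2·0.78) = 4.808, so K_p = 23.11/1.7 = 13.6.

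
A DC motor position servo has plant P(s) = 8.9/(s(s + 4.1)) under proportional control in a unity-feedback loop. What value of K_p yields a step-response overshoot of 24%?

From %OS = 100·exp(−πζ/√(1−ζ²)) = 24%, ζ = −ln(0.24)/√(π²+ln²(0.24)) = 0.4136.
Characteristic equation s² + 4.1s + 8.9K_p = 0 gives ζ = 4.1/(2√(8.9K_p)).
Setting ζ = 0.4136: √(8.9K_p) = 4.1/(2·0.4136) = 4.957, so K_p = 24.57/8.9 = 2.76.

K_p = 2.76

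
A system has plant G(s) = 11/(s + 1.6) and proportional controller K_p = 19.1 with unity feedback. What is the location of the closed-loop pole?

Closed-loop transfer function: T(s) = K_p·G(s)/(1 + K_p·G(s)) = 210.1/(s + 1.6 + 210.1) = 210.1/(s + 211.7).
The closed-loop pole is at s = −211.7.

s = -211.7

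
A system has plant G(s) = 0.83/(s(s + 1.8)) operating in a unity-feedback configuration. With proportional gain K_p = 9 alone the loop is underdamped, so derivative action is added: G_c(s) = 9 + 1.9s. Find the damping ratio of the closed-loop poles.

Forward path: (9 + 1.9s)·0.83/(s(s+1.8)). The closed-loop characteristic equation is s² + (1.8 + 0.83·1.9)s + 0.83·9 = 0.
That is s² + 3.377s + 7.47 = 0, so ω_n = 2.733 rad/s and ζ = 3.377/(2·2.733) = 0.6178.

ζ = 0.618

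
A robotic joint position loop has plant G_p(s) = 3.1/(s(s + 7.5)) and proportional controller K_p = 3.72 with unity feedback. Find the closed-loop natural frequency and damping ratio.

ω_n = 3.4 rad/s, ζ = 1.1

The closed-loop denominator is s(s+7.5) + 3.72·3.1 = s² + 7.5s + 11.53.
So ω_n² = 11.53 ⇒ ω_n = 3.396 rad/s, and ζ = 7.5/(2ω_n) = 1.1.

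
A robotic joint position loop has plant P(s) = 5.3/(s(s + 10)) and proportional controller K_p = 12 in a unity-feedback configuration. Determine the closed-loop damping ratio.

ζ = 0.627

1 + K_p·P(s) = 0 gives s² + 10s + 63.6 = 0.
So ω_n² = 63.6 ⇒ ω_n = 7.975 rad/s, and ζ = 10/(2ω_n) = 0.627.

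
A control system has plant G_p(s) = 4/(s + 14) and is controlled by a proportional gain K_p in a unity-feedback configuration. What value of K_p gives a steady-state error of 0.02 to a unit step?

K_p = 172

For a type-0 loop with proportional control, e_ss = 1/(1 + K_p·G_p(0)).
G_p(0) = 0.2857. Require 1/(1 + K_p·0.2857) = 0.02, so 1 + 0.2857·K_p = 50.
K_p = (50 − 1)/0.2857 = 172.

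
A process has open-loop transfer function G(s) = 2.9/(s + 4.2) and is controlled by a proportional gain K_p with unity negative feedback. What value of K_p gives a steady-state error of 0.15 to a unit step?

K_p = 8.21

For a type-0 loop with proportional control, e_ss = 1/(1 + K_p·G(0)).
G(0) = 0.6905. Require 1/(1 + K_p·0.6905) = 0.15, so 1 + 0.6905·K_p = 6.667.
K_p = (6.667 − 1)/0.6905 = 8.21.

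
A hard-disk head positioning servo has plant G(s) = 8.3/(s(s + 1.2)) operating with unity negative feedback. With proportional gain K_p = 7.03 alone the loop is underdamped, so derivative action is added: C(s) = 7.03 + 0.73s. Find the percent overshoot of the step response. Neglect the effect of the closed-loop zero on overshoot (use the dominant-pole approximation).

18.3%

Forward path: (7.03 + 0.73s)·8.3/(s(s+1.2)). The closed-loop characteristic equation is s² + (1.2 + 8.3·0.73)s + 8.3·7.03 = 0.
That is s² + 7.259s + 58.35 = 0, so ω_n = 7.639 rad/s and ζ = 7.259/(2·7.639) = 0.4751.
%OS = 100·exp(−πζ/√(1−ζ²)) = 18.3%.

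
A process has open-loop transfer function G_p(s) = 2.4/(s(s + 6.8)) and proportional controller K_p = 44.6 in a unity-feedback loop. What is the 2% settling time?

Closed-loop characteristic equation: s² + 6.8s + 107 = 0, so ω_n = 10.35 rad/s and ζ = 6.8/(2·10.35) = 0.3286.
2% settling time T_s ≈ 4/(ζω_n) = 4/3.4 = 1.18 s.

T_s ≈ 1.18 s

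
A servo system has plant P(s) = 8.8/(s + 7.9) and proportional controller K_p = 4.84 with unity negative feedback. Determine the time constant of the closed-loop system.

τ = 0.0198 s

Closed-loop transfer function: T(s) = K_p·P(s)/(1 + K_p·P(s)) = 42.59/(s + 7.9 + 42.59) = 42.59/(s + 50.49).
Time constant τ = 1/50.49 = 0.0198 s.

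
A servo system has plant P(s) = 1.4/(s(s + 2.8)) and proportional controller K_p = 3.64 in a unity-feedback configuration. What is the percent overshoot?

From 1 + K_pP(s) = 0: s² + 2.8s + 5.096 = 0 ⇒ ω_n = 2.257, ζ = 0.6202.
%OS = 100·exp(−πζ/√(1−ζ²)) = 100·exp(−π·0.6202/√0.6154) = 8.34%.

8.34%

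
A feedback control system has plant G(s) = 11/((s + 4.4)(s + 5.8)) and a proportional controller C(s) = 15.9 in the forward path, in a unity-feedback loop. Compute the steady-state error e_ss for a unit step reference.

The loop is type 0. Static position error constant K_pos = C(0)·G(0) = 15.9·0.431 = 6.853.
Steady-state error to a unit step: e_ss = 1/(1+K_pos) = 1/7.853 = 0.127.

0.127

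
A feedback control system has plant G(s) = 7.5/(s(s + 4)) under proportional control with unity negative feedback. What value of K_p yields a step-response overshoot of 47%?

From %OS = 100·exp(−πζ/√(1−ζ²)) = 47%, ζ = −ln(0.47)/√(π²+ln²(0.47)) = 0.2337.
Characteristic equation s² + 4s + 7.5K_p = 0 gives ζ = 4/(2√(7.5K_p)).
Setting ζ = 0.2337: √(7.5K_p) = 4/(2·0.2337) = 8.559, so K_p = 73.25/7.5 = 9.77.

K_p = 9.77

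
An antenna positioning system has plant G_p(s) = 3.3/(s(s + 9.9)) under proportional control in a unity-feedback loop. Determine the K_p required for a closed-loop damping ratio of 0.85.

Closed-loop characteristic equation: s² + 9.9s + K_p·3.3 = 0.
So ω_n = √(3.3K_p) and 2ζω_n = 9.9, giving ζ = 9.9/(2√(3.3K_p)).
Setting ζ = 0.85: √(3.3K_p) = 9.9/(2·0.85) = 5.824, so K_p = 33.91/3.3 = 10.3.

K_p = 10.3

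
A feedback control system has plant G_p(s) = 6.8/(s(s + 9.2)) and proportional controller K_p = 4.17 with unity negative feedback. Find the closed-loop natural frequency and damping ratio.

1 + K_p·G_p(s) = 0 gives s² + 9.2s + 28.36 = 0.
So ω_n² = 28.36 ⇒ ω_n = 5.325 rad/s, and ζ = 9.2/(2ω_n) = 0.864.

ω_n = 5.33 rad/s, ζ = 0.864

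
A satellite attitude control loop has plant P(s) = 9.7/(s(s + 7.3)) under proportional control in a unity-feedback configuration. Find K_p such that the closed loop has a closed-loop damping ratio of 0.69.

K_p = 2.88

Closed-loop characteristic equation: s² + 7.3s + K_p·9.7 = 0.
So ω_n = √(9.7K_p) and 2ζω_n = 7.3, giving ζ = 7.3/(2√(9.7K_p)).
Setting ζ = 0.69: √(9.7K_p) = 7.3/(2·0.69) = 5.29, so K_p = 27.98/9.7 = 2.88.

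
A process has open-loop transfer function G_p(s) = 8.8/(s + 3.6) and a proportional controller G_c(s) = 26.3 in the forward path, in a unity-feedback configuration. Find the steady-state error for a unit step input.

0.0153

The loop is type 0. Static position error constant K_pos = G_c(0)·G_p(0) = 26.3·2.444 = 64.29.
Steady-state error to a unit step: e_ss = 1/(1+K_pos) = 1/65.29 = 0.0153.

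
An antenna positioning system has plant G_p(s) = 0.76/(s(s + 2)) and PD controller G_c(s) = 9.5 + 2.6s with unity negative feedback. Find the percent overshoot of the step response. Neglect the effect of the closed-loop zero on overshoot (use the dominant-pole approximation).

Forward path: (9.5 + 2.6s)·0.76/(s(s+2)). The closed-loop characteristic equation is s² + (2 + 0.76·2.6)s + 0.76·9.5 = 0.
That is s² + 3.976s + 7.22 = 0, so ω_n = 2.687 rad/s and ζ = 3.976/(2·2.687) = 0.7399.
%OS = 100·exp(−πζ/√(1−ζ²)) = 3.16%.

3.16%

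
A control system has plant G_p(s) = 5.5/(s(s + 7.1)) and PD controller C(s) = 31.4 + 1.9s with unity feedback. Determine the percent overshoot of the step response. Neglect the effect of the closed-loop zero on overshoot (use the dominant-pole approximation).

Forward path: (31.4 + 1.9s)·5.5/(s(s+7.1)). The closed-loop characteristic equation is s² + (7.1 + 5.5·1.9)s + 5.5·31.4 = 0.
That is s² + 17.55s + 172.7 = 0, so ω_n = 13.14 rad/s and ζ = 17.55/(2·13.14) = 0.6677.
%OS = 100·exp(−πζ/√(1−ζ²)) = 5.97%.

5.97%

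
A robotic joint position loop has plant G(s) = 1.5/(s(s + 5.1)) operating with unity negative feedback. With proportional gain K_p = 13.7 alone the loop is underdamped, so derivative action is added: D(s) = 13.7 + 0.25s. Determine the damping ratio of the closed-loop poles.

Forward path: (13.7 + 0.25s)·1.5/(s(s+5.1)). The closed-loop characteristic equation is s² + (5.1 + 1.5·0.25)s + 1.5·13.7 = 0.
That is s² + 5.475s + 20.55 = 0, so ω_n = 4.533 rad/s and ζ = 5.475/(2·4.533) = 0.6039.

ζ = 0.604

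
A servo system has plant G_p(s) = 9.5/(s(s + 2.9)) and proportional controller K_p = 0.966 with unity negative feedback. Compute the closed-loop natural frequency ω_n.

The closed-loop denominator is s(s+2.9) + 0.966·9.5 = s² + 2.9s + 9.177.
So ω_n² = 9.177 ⇒ ω_n = 3.029 rad/s, and ζ = 2.9/(2ω_n) = 0.479.

ω_n = 3.03 rad/s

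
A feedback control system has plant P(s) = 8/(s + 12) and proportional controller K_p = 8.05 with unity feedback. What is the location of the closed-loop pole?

Closed-loop transfer function: T(s) = K_p·P(s)/(1 + K_p·P(s)) = 64.4/(s + 12 + 64.4) = 64.4/(s + 76.4).
The closed-loop pole is at s = −76.4.

s = -76.4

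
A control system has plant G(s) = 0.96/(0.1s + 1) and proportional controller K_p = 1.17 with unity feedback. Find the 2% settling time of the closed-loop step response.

T_s ≈ 0.188 s

Closed loop: T(s) = K_p·G/(1+K_p·G) = 1.123/(0.1s + 1 + 1.123), with pole at s = −(1 + 1.123)/0.1 = −21.23.
τ = 1/21.23 = 0.0471 s, so 2% settling time ≈ 4τ = 0.188 s.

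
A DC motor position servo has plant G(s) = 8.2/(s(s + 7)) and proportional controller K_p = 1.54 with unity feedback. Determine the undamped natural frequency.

ω_n = 3.55 rad/s

With unity feedback the closed-loop characteristic equation is s² + 7s + 1.54·8.2 = s² + 7s + 12.63 = 0.
So ω_n² = 12.63 ⇒ ω_n = 3.554 rad/s, and ζ = 7/(2ω_n) = 0.985.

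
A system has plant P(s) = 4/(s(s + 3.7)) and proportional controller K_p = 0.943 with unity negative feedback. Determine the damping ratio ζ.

The closed-loop denominator is s(s+3.7) + 0.943·4 = s² + 3.7s + 3.772.
Matching s² + 2ζω_n s + ω_n²: ω_n = √3.772 = 1.942 rad/s and 2ζω_n = 3.7, so ζ = 3.7/(2·1.942) = 0.953.

ζ = 0.953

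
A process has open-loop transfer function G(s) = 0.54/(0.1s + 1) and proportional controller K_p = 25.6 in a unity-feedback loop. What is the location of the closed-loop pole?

Closed loop: T(s) = K_p·G/(1+K_p·G) = 13.82/(0.1s + 1 + 13.82), with pole at s = −(1 + 13.82)/0.1 = −148.2.

s = -148.2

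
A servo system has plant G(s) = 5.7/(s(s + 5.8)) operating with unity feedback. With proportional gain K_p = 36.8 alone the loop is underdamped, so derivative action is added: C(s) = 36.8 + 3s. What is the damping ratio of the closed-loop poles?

Forward path: (36.8 + 3s)·5.7/(s(s+5.8)). The closed-loop characteristic equation is s² + (5.8 + 5.7·3)s + 5.7·36.8 = 0.
That is s² + 22.9s + 209.8 = 0, so ω_n = 14.48 rad/s and ζ = 22.9/(2·14.48) = 0.7906.

ζ = 0.791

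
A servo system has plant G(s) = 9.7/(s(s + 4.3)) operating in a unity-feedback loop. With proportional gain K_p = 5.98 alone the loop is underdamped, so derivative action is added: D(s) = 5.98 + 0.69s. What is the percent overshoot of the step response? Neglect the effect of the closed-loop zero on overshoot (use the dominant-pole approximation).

3.78%

Forward path: (5.98 + 0.69s)·9.7/(s(s+4.3)). The closed-loop characteristic equation is s² + (4.3 + 9.7·0.69)s + 9.7·5.98 = 0.
That is s² + 10.99s + 58.01 = 0, so ω_n = 7.616 rad/s and ζ = 10.99/(2·7.616) = 0.7217.
%OS = 100·exp(−πζ/√(1−ζ²)) = 3.78%.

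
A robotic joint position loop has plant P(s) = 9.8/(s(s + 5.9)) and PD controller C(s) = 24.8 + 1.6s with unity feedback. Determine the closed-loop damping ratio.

Forward path: (24.8 + 1.6s)·9.8/(s(s+5.9)). The closed-loop characteristic equation is s² + (5.9 + 9.8·1.6)s + 9.8·24.8 = 0.
That is s² + 21.58s + 243 = 0, so ω_n = 15.59 rad/s and ζ = 21.58/(2·15.59) = 0.6921.

ζ = 0.692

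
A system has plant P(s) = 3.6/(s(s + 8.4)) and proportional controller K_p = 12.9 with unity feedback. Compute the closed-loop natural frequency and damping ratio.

ω_n = 6.81 rad/s, ζ = 0.616

With unity feedback the closed-loop characteristic equation is s² + 8.4s + 12.9·3.6 = s² + 8.4s + 46.44 = 0.
So ω_n² = 46.44 ⇒ ω_n = 6.815 rad/s, and ζ = 8.4/(2ω_n) = 0.616.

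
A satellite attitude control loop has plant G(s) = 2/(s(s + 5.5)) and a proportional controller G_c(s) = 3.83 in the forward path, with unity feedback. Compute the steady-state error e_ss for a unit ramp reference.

The loop has one pole at the origin (type 1). Velocity error constant K_v = lim_{s→0} s·G_c(s)G(s) = 3.83·2/5.5 = 1.393.
Steady-state error to a unit ramp: e_ss = 1/K_v = 0.718.

0.718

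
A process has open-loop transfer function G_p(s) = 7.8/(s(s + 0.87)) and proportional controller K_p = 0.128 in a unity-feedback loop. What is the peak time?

From 1 + K_pG_p(s) = 0: s² + 0.87s + 0.9984 = 0 ⇒ ω_n = 0.9992, ζ = 0.4353.
Damped frequency ω_d = ω_n√(1−ζ²) = 0.8995 rad/s, so peak time T_p = π/ω_d = 3.49 s.

T_p = 3.49 s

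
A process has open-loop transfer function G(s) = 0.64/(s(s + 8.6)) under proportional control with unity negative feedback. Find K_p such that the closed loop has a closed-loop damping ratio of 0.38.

Closed-loop characteristic equation: s² + 8.6s + K_p·0.64 = 0.
So ω_n = √(0.64K_p) and 2ζω_n = 8.6, giving ζ = 8.6/(2√(0.64K_p)).
Setting ζ = 0.38: √(0.64K_p) = 8.6/(2·0.38) = 11.32, so K_p = 128/0.64 = 200.

K_p = 200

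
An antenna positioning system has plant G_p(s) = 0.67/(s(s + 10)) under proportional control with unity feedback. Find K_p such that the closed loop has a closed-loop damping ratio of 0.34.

Closed-loop characteristic equation: s² + 10s + K_p·0.67 = 0.
So ω_n = √(0.67K_p) and 2ζω_n = 10, giving ζ = 10/(2√(0.67K_p)).
Setting ζ = 0.34: √(0.67K_p) = 10/(2·0.34) = 14.71, so K_p = 216.3/0.67 = 323.

K_p = 323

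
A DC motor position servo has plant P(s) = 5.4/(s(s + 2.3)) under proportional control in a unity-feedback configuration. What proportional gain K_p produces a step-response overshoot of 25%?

From %OS = 100·exp(−πζ/√(1−ζ²)) = 25%, ζ = −ln(0.25)/√(π²+ln²(0.25)) = 0.4037.
Characteristic equation s² + 2.3s + 5.4K_p = 0 gives ζ = 2.3/(2√(5.4K_p)).
Setting ζ = 0.4037: √(5.4K_p) = 2.3/(2·0.4037) = 2.849, so K_p = 8.114/5.4 = 1.5.

K_p = 1.5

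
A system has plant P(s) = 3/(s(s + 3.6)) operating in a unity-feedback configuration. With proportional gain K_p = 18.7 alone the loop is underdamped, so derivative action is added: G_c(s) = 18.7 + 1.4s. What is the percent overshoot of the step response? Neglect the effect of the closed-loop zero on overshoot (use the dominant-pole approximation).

Forward path: (18.7 + 1.4s)·3/(s(s+3.6)). The closed-loop characteristic equation is s² + (3.6 + 3·1.4)s + 3·18.7 = 0.
That is s² + 7.8s + 56.1 = 0, so ω_n = 7.49 rad/s and ζ = 7.8/(2·7.49) = 0.5207.
%OS = 100·exp(−πζ/√(1−ζ²)) = 14.7%.

14.7%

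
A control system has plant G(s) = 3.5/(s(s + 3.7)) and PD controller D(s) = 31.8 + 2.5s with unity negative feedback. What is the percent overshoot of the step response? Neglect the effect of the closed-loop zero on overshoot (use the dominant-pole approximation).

10.1%

Forward path: (31.8 + 2.5s)·3.5/(s(s+3.7)). The closed-loop characteristic equation is s² + (3.7 + 3.5·2.5)s + 3.5·31.8 = 0.
That is s² + 12.45s + 111.3 = 0, so ω_n = 10.55 rad/s and ζ = 12.45/(2·10.55) = 0.5901.
%OS = 100·exp(−πζ/√(1−ζ²)) = 10.1%.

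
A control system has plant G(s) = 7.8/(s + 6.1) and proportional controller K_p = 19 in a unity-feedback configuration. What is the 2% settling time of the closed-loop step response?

T_s ≈ 0.0259 s

Closed-loop transfer function: T(s) = K_p·G(s)/(1 + K_p·G(s)) = 148.2/(s + 6.1 + 148.2) = 148.2/(s + 154.3).
Time constant τ = 1/154.3 = 0.006481 s, so the 2% settling time is about 4τ = 0.0259 s.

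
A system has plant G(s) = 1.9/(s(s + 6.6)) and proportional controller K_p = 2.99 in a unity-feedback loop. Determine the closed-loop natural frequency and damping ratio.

The closed-loop denominator is s(s+6.6) + 2.99·1.9 = s² + 6.6s + 5.681.
Matching s² + 2ζω_n s + ω_n²: ω_n = √5.681 = 2.383 rad/s and 2ζω_n = 6.6, so ζ = 6.6/(2·2.383) = 1.38.

ω_n = 2.38 rad/s, ζ = 1.38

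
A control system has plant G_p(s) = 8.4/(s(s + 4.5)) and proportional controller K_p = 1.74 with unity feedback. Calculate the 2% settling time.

The closed-loop denominator s² + 4.5s + 14.62 gives ω_n = √14.62 = 3.823 and ζ = 4.5/(2ω_n) = 0.5885.
2% settling time T_s ≈ 4/(ζω_n) = 4/2.25 = 1.78 s.

T_s ≈ 1.78 s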